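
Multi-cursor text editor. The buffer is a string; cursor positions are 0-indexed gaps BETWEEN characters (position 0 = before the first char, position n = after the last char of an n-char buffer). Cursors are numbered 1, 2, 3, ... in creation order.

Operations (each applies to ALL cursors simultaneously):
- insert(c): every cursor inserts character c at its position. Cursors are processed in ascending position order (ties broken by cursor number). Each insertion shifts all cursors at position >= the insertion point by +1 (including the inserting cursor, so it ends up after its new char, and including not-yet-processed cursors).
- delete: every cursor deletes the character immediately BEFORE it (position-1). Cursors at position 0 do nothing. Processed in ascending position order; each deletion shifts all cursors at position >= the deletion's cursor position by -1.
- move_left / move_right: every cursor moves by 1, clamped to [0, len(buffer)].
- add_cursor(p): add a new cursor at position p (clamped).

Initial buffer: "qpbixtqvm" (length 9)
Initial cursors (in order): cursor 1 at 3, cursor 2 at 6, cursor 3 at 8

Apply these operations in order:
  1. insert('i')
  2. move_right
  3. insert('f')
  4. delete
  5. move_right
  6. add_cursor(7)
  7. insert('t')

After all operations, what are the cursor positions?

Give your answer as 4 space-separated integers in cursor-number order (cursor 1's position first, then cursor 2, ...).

Answer: 7 13 16 9

Derivation:
After op 1 (insert('i')): buffer="qpbiixtiqvim" (len 12), cursors c1@4 c2@8 c3@11, authorship ...1...2..3.
After op 2 (move_right): buffer="qpbiixtiqvim" (len 12), cursors c1@5 c2@9 c3@12, authorship ...1...2..3.
After op 3 (insert('f')): buffer="qpbiifxtiqfvimf" (len 15), cursors c1@6 c2@11 c3@15, authorship ...1.1..2.2.3.3
After op 4 (delete): buffer="qpbiixtiqvim" (len 12), cursors c1@5 c2@9 c3@12, authorship ...1...2..3.
After op 5 (move_right): buffer="qpbiixtiqvim" (len 12), cursors c1@6 c2@10 c3@12, authorship ...1...2..3.
After op 6 (add_cursor(7)): buffer="qpbiixtiqvim" (len 12), cursors c1@6 c4@7 c2@10 c3@12, authorship ...1...2..3.
After op 7 (insert('t')): buffer="qpbiixtttiqvtimt" (len 16), cursors c1@7 c4@9 c2@13 c3@16, authorship ...1..1.42..23.3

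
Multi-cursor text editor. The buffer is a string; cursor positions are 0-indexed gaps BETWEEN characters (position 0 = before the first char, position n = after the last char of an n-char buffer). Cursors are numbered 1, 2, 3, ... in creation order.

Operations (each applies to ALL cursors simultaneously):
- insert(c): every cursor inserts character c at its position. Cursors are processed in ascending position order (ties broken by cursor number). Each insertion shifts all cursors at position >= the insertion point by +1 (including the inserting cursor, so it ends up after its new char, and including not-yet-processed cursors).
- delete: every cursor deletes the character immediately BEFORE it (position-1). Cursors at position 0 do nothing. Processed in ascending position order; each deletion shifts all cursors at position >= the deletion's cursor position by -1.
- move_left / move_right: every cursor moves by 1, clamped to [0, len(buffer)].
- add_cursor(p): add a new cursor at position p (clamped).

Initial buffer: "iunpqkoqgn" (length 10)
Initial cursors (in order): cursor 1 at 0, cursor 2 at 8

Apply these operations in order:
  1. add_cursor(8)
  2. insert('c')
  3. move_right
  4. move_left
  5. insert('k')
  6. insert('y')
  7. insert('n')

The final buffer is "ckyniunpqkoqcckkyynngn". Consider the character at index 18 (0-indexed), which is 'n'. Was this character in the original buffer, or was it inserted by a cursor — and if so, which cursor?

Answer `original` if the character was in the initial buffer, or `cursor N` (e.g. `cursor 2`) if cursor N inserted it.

After op 1 (add_cursor(8)): buffer="iunpqkoqgn" (len 10), cursors c1@0 c2@8 c3@8, authorship ..........
After op 2 (insert('c')): buffer="ciunpqkoqccgn" (len 13), cursors c1@1 c2@11 c3@11, authorship 1........23..
After op 3 (move_right): buffer="ciunpqkoqccgn" (len 13), cursors c1@2 c2@12 c3@12, authorship 1........23..
After op 4 (move_left): buffer="ciunpqkoqccgn" (len 13), cursors c1@1 c2@11 c3@11, authorship 1........23..
After op 5 (insert('k')): buffer="ckiunpqkoqcckkgn" (len 16), cursors c1@2 c2@14 c3@14, authorship 11........2323..
After op 6 (insert('y')): buffer="ckyiunpqkoqcckkyygn" (len 19), cursors c1@3 c2@17 c3@17, authorship 111........232323..
After op 7 (insert('n')): buffer="ckyniunpqkoqcckkyynngn" (len 22), cursors c1@4 c2@20 c3@20, authorship 1111........23232323..
Authorship (.=original, N=cursor N): 1 1 1 1 . . . . . . . . 2 3 2 3 2 3 2 3 . .
Index 18: author = 2

Answer: cursor 2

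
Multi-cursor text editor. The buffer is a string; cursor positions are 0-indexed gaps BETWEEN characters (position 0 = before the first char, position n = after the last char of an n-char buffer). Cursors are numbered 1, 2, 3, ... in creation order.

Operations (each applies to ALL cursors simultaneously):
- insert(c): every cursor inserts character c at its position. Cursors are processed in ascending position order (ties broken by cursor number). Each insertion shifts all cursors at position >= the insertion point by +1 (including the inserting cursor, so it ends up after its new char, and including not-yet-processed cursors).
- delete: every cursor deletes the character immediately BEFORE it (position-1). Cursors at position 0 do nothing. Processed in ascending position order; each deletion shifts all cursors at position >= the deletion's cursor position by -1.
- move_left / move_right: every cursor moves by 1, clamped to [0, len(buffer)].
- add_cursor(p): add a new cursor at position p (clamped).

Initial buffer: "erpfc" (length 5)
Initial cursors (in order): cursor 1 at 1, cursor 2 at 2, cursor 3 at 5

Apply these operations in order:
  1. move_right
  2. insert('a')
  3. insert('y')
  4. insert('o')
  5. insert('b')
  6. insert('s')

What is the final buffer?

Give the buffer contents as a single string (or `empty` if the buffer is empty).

Answer: erayobspayobsfcayobs

Derivation:
After op 1 (move_right): buffer="erpfc" (len 5), cursors c1@2 c2@3 c3@5, authorship .....
After op 2 (insert('a')): buffer="erapafca" (len 8), cursors c1@3 c2@5 c3@8, authorship ..1.2..3
After op 3 (insert('y')): buffer="eraypayfcay" (len 11), cursors c1@4 c2@7 c3@11, authorship ..11.22..33
After op 4 (insert('o')): buffer="erayopayofcayo" (len 14), cursors c1@5 c2@9 c3@14, authorship ..111.222..333
After op 5 (insert('b')): buffer="erayobpayobfcayob" (len 17), cursors c1@6 c2@11 c3@17, authorship ..1111.2222..3333
After op 6 (insert('s')): buffer="erayobspayobsfcayobs" (len 20), cursors c1@7 c2@13 c3@20, authorship ..11111.22222..33333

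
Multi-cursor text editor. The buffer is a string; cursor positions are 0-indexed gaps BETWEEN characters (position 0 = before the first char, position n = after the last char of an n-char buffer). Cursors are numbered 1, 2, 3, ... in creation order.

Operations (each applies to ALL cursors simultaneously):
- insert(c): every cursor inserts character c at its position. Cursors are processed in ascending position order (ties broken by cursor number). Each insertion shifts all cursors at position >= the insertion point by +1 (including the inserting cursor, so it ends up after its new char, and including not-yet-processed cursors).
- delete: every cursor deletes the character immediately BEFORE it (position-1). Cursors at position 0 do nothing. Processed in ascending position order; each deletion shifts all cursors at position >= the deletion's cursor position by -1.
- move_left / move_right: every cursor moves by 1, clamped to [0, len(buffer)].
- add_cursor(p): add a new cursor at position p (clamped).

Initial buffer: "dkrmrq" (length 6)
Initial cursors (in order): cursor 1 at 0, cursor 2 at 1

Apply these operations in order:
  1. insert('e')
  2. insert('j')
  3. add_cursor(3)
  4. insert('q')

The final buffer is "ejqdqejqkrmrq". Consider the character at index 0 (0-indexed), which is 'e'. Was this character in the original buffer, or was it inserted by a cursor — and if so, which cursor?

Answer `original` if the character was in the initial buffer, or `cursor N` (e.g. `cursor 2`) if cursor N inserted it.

After op 1 (insert('e')): buffer="edekrmrq" (len 8), cursors c1@1 c2@3, authorship 1.2.....
After op 2 (insert('j')): buffer="ejdejkrmrq" (len 10), cursors c1@2 c2@5, authorship 11.22.....
After op 3 (add_cursor(3)): buffer="ejdejkrmrq" (len 10), cursors c1@2 c3@3 c2@5, authorship 11.22.....
After op 4 (insert('q')): buffer="ejqdqejqkrmrq" (len 13), cursors c1@3 c3@5 c2@8, authorship 111.3222.....
Authorship (.=original, N=cursor N): 1 1 1 . 3 2 2 2 . . . . .
Index 0: author = 1

Answer: cursor 1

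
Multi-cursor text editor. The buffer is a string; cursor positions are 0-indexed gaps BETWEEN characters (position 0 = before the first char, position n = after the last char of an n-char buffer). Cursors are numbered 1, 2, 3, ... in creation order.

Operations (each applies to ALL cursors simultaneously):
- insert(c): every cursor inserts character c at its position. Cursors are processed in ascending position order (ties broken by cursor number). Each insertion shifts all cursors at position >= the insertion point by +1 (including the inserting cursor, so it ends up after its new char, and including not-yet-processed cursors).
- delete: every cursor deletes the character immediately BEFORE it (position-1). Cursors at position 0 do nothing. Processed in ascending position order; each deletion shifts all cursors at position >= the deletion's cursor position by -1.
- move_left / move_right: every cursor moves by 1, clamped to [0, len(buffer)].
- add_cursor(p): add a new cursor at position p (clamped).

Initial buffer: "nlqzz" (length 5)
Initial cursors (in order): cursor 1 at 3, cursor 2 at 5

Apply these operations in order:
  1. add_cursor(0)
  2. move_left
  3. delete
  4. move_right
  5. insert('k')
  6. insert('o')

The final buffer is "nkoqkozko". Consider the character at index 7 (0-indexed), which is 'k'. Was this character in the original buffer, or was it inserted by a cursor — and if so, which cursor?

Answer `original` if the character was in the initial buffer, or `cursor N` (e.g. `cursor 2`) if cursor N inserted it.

Answer: cursor 2

Derivation:
After op 1 (add_cursor(0)): buffer="nlqzz" (len 5), cursors c3@0 c1@3 c2@5, authorship .....
After op 2 (move_left): buffer="nlqzz" (len 5), cursors c3@0 c1@2 c2@4, authorship .....
After op 3 (delete): buffer="nqz" (len 3), cursors c3@0 c1@1 c2@2, authorship ...
After op 4 (move_right): buffer="nqz" (len 3), cursors c3@1 c1@2 c2@3, authorship ...
After op 5 (insert('k')): buffer="nkqkzk" (len 6), cursors c3@2 c1@4 c2@6, authorship .3.1.2
After op 6 (insert('o')): buffer="nkoqkozko" (len 9), cursors c3@3 c1@6 c2@9, authorship .33.11.22
Authorship (.=original, N=cursor N): . 3 3 . 1 1 . 2 2
Index 7: author = 2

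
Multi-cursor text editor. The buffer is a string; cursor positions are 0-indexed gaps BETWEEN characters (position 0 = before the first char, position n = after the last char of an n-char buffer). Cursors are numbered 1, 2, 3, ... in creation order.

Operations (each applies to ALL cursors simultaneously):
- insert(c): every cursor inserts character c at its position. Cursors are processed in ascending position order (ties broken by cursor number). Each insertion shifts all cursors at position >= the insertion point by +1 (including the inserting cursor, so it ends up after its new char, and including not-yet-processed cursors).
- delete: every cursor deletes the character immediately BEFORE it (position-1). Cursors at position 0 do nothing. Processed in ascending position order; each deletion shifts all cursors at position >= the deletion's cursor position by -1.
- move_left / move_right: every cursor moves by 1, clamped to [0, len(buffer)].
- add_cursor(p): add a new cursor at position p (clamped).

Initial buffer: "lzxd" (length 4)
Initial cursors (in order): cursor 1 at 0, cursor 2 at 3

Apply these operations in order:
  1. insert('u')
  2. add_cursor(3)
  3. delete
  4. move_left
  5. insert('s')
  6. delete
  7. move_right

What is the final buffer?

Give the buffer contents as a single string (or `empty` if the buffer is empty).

After op 1 (insert('u')): buffer="ulzxud" (len 6), cursors c1@1 c2@5, authorship 1...2.
After op 2 (add_cursor(3)): buffer="ulzxud" (len 6), cursors c1@1 c3@3 c2@5, authorship 1...2.
After op 3 (delete): buffer="lxd" (len 3), cursors c1@0 c3@1 c2@2, authorship ...
After op 4 (move_left): buffer="lxd" (len 3), cursors c1@0 c3@0 c2@1, authorship ...
After op 5 (insert('s')): buffer="sslsxd" (len 6), cursors c1@2 c3@2 c2@4, authorship 13.2..
After op 6 (delete): buffer="lxd" (len 3), cursors c1@0 c3@0 c2@1, authorship ...
After op 7 (move_right): buffer="lxd" (len 3), cursors c1@1 c3@1 c2@2, authorship ...

Answer: lxd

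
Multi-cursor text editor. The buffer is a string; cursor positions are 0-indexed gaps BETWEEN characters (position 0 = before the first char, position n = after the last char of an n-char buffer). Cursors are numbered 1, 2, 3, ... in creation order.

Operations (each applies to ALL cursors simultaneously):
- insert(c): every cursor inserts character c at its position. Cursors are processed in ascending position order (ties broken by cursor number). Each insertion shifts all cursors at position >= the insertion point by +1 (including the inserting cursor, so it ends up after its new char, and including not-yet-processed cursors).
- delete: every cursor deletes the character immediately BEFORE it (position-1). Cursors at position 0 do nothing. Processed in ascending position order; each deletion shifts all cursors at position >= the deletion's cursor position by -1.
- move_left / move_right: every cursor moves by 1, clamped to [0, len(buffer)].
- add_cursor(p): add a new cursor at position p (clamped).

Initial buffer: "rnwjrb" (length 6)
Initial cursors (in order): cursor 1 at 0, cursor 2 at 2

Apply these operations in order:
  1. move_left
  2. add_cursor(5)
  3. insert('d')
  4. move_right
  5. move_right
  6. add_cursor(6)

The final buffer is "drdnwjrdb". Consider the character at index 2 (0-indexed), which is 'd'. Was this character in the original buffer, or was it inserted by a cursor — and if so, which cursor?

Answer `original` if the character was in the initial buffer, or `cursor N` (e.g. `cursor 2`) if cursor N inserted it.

Answer: cursor 2

Derivation:
After op 1 (move_left): buffer="rnwjrb" (len 6), cursors c1@0 c2@1, authorship ......
After op 2 (add_cursor(5)): buffer="rnwjrb" (len 6), cursors c1@0 c2@1 c3@5, authorship ......
After op 3 (insert('d')): buffer="drdnwjrdb" (len 9), cursors c1@1 c2@3 c3@8, authorship 1.2....3.
After op 4 (move_right): buffer="drdnwjrdb" (len 9), cursors c1@2 c2@4 c3@9, authorship 1.2....3.
After op 5 (move_right): buffer="drdnwjrdb" (len 9), cursors c1@3 c2@5 c3@9, authorship 1.2....3.
After op 6 (add_cursor(6)): buffer="drdnwjrdb" (len 9), cursors c1@3 c2@5 c4@6 c3@9, authorship 1.2....3.
Authorship (.=original, N=cursor N): 1 . 2 . . . . 3 .
Index 2: author = 2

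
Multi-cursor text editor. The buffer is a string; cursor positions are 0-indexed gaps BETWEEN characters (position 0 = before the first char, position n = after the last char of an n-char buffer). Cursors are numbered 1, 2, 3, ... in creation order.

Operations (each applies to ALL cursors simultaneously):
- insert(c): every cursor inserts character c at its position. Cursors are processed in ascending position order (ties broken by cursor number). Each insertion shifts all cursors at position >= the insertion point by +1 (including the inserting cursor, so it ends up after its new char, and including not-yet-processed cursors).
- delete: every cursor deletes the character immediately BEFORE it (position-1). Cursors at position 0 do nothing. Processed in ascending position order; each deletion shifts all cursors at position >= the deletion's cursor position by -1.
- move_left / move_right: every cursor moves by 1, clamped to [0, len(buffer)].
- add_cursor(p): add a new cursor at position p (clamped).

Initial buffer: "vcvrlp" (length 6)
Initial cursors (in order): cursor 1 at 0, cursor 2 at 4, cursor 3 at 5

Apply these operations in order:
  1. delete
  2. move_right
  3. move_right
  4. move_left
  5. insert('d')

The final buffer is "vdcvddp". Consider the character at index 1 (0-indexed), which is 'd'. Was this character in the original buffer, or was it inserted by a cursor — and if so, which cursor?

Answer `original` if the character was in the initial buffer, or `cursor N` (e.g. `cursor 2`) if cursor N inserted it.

Answer: cursor 1

Derivation:
After op 1 (delete): buffer="vcvp" (len 4), cursors c1@0 c2@3 c3@3, authorship ....
After op 2 (move_right): buffer="vcvp" (len 4), cursors c1@1 c2@4 c3@4, authorship ....
After op 3 (move_right): buffer="vcvp" (len 4), cursors c1@2 c2@4 c3@4, authorship ....
After op 4 (move_left): buffer="vcvp" (len 4), cursors c1@1 c2@3 c3@3, authorship ....
After op 5 (insert('d')): buffer="vdcvddp" (len 7), cursors c1@2 c2@6 c3@6, authorship .1..23.
Authorship (.=original, N=cursor N): . 1 . . 2 3 .
Index 1: author = 1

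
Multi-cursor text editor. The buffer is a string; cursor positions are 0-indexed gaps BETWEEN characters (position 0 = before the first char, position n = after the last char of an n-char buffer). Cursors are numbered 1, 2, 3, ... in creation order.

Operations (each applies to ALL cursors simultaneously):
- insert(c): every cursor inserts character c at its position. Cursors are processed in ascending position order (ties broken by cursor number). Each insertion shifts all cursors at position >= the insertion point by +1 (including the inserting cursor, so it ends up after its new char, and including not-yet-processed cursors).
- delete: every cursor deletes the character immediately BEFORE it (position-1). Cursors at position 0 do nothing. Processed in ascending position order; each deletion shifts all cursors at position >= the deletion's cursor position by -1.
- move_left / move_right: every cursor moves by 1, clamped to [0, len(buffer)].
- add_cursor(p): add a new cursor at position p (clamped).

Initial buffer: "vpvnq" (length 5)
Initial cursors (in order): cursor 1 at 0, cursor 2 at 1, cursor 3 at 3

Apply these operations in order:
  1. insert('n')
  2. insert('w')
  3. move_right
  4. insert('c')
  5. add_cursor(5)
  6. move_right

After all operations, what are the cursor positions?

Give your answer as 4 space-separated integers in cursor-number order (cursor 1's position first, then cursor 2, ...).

After op 1 (insert('n')): buffer="nvnpvnnq" (len 8), cursors c1@1 c2@3 c3@6, authorship 1.2..3..
After op 2 (insert('w')): buffer="nwvnwpvnwnq" (len 11), cursors c1@2 c2@5 c3@9, authorship 11.22..33..
After op 3 (move_right): buffer="nwvnwpvnwnq" (len 11), cursors c1@3 c2@6 c3@10, authorship 11.22..33..
After op 4 (insert('c')): buffer="nwvcnwpcvnwncq" (len 14), cursors c1@4 c2@8 c3@13, authorship 11.122.2.33.3.
After op 5 (add_cursor(5)): buffer="nwvcnwpcvnwncq" (len 14), cursors c1@4 c4@5 c2@8 c3@13, authorship 11.122.2.33.3.
After op 6 (move_right): buffer="nwvcnwpcvnwncq" (len 14), cursors c1@5 c4@6 c2@9 c3@14, authorship 11.122.2.33.3.

Answer: 5 9 14 6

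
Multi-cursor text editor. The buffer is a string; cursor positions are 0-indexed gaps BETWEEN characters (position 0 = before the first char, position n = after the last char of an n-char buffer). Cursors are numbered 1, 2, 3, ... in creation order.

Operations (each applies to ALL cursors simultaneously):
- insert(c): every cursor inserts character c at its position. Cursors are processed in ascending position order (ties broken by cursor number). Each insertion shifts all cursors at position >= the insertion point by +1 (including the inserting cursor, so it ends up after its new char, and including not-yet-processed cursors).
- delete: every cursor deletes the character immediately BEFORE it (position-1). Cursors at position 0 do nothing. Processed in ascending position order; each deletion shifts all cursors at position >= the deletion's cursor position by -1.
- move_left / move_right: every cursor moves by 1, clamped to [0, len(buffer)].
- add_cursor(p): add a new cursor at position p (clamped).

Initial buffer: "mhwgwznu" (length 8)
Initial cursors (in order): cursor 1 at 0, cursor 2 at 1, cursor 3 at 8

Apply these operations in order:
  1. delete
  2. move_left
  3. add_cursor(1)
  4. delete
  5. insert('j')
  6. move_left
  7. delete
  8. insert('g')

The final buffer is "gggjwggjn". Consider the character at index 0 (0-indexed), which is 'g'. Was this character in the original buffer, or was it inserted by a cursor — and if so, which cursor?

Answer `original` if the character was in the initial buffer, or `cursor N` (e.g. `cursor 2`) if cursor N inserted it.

After op 1 (delete): buffer="hwgwzn" (len 6), cursors c1@0 c2@0 c3@6, authorship ......
After op 2 (move_left): buffer="hwgwzn" (len 6), cursors c1@0 c2@0 c3@5, authorship ......
After op 3 (add_cursor(1)): buffer="hwgwzn" (len 6), cursors c1@0 c2@0 c4@1 c3@5, authorship ......
After op 4 (delete): buffer="wgwn" (len 4), cursors c1@0 c2@0 c4@0 c3@3, authorship ....
After op 5 (insert('j')): buffer="jjjwgwjn" (len 8), cursors c1@3 c2@3 c4@3 c3@7, authorship 124...3.
After op 6 (move_left): buffer="jjjwgwjn" (len 8), cursors c1@2 c2@2 c4@2 c3@6, authorship 124...3.
After op 7 (delete): buffer="jwgjn" (len 5), cursors c1@0 c2@0 c4@0 c3@3, authorship 4..3.
After op 8 (insert('g')): buffer="gggjwggjn" (len 9), cursors c1@3 c2@3 c4@3 c3@7, authorship 1244..33.
Authorship (.=original, N=cursor N): 1 2 4 4 . . 3 3 .
Index 0: author = 1

Answer: cursor 1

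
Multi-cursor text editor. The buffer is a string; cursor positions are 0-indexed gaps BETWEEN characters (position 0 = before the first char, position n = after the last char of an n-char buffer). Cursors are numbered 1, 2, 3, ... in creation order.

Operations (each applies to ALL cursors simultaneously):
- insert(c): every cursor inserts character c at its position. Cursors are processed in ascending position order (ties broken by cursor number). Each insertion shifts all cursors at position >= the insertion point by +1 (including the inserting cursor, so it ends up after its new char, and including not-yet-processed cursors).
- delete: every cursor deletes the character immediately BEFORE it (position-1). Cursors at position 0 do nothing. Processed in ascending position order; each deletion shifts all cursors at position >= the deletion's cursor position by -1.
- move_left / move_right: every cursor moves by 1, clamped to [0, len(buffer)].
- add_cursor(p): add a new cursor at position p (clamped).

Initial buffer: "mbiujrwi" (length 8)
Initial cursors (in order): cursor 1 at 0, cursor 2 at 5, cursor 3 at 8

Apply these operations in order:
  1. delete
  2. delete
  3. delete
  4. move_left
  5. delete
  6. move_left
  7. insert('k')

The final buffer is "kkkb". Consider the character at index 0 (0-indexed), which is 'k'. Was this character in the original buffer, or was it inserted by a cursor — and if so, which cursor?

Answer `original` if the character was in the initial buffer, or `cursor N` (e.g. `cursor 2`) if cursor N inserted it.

Answer: cursor 1

Derivation:
After op 1 (delete): buffer="mbiurw" (len 6), cursors c1@0 c2@4 c3@6, authorship ......
After op 2 (delete): buffer="mbir" (len 4), cursors c1@0 c2@3 c3@4, authorship ....
After op 3 (delete): buffer="mb" (len 2), cursors c1@0 c2@2 c3@2, authorship ..
After op 4 (move_left): buffer="mb" (len 2), cursors c1@0 c2@1 c3@1, authorship ..
After op 5 (delete): buffer="b" (len 1), cursors c1@0 c2@0 c3@0, authorship .
After op 6 (move_left): buffer="b" (len 1), cursors c1@0 c2@0 c3@0, authorship .
After op 7 (insert('k')): buffer="kkkb" (len 4), cursors c1@3 c2@3 c3@3, authorship 123.
Authorship (.=original, N=cursor N): 1 2 3 .
Index 0: author = 1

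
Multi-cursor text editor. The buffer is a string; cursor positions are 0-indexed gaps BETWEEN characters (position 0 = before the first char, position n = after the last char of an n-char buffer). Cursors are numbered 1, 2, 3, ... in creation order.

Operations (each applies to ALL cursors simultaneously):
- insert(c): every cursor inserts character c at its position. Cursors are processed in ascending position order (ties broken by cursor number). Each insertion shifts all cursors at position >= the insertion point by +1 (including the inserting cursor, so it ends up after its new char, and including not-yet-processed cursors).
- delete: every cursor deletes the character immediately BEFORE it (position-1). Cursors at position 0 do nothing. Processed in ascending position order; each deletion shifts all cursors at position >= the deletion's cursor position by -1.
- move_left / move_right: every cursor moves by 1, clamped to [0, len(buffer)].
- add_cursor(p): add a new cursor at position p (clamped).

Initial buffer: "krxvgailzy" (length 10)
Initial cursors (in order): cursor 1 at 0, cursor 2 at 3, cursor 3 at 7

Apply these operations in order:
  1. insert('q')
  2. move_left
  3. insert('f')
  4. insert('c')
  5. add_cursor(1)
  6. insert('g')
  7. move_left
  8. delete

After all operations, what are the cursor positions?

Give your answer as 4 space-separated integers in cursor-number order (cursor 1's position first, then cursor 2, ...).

Answer: 1 7 14 0

Derivation:
After op 1 (insert('q')): buffer="qkrxqvgaiqlzy" (len 13), cursors c1@1 c2@5 c3@10, authorship 1...2....3...
After op 2 (move_left): buffer="qkrxqvgaiqlzy" (len 13), cursors c1@0 c2@4 c3@9, authorship 1...2....3...
After op 3 (insert('f')): buffer="fqkrxfqvgaifqlzy" (len 16), cursors c1@1 c2@6 c3@12, authorship 11...22....33...
After op 4 (insert('c')): buffer="fcqkrxfcqvgaifcqlzy" (len 19), cursors c1@2 c2@8 c3@15, authorship 111...222....333...
After op 5 (add_cursor(1)): buffer="fcqkrxfcqvgaifcqlzy" (len 19), cursors c4@1 c1@2 c2@8 c3@15, authorship 111...222....333...
After op 6 (insert('g')): buffer="fgcgqkrxfcgqvgaifcgqlzy" (len 23), cursors c4@2 c1@4 c2@11 c3@19, authorship 14111...2222....3333...
After op 7 (move_left): buffer="fgcgqkrxfcgqvgaifcgqlzy" (len 23), cursors c4@1 c1@3 c2@10 c3@18, authorship 14111...2222....3333...
After op 8 (delete): buffer="ggqkrxfgqvgaifgqlzy" (len 19), cursors c4@0 c1@1 c2@7 c3@14, authorship 411...222....333...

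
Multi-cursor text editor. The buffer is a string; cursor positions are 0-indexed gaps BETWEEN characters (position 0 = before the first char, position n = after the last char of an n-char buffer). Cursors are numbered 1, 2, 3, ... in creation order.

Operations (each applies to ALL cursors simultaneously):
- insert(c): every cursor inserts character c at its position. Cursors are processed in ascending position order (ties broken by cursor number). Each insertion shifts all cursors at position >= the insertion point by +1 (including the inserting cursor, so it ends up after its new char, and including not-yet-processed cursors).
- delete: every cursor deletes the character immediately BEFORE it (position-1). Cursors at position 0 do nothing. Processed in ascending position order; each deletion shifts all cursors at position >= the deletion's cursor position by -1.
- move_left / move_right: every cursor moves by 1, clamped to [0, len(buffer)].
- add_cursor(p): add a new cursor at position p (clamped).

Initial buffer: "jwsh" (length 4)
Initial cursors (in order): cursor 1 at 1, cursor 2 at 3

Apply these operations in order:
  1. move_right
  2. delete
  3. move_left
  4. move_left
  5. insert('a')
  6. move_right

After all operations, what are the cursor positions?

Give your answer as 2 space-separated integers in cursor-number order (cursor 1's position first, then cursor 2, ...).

After op 1 (move_right): buffer="jwsh" (len 4), cursors c1@2 c2@4, authorship ....
After op 2 (delete): buffer="js" (len 2), cursors c1@1 c2@2, authorship ..
After op 3 (move_left): buffer="js" (len 2), cursors c1@0 c2@1, authorship ..
After op 4 (move_left): buffer="js" (len 2), cursors c1@0 c2@0, authorship ..
After op 5 (insert('a')): buffer="aajs" (len 4), cursors c1@2 c2@2, authorship 12..
After op 6 (move_right): buffer="aajs" (len 4), cursors c1@3 c2@3, authorship 12..

Answer: 3 3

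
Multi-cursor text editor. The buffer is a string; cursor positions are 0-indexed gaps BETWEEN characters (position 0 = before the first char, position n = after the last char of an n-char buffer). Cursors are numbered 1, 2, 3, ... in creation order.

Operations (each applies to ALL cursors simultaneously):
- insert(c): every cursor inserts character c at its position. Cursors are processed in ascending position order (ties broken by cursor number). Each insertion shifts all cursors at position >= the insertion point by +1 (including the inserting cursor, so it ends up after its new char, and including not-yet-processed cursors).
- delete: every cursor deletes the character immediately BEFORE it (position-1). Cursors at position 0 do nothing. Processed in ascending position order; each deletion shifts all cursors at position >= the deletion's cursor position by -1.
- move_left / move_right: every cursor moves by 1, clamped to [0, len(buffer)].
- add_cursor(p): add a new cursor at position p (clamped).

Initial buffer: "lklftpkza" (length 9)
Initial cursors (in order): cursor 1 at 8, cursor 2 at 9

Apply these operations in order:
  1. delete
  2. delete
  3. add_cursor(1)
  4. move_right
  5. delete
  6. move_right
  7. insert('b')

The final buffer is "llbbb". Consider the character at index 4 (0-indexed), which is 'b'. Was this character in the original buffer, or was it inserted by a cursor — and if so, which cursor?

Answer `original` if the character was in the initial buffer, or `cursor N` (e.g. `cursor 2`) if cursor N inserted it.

After op 1 (delete): buffer="lklftpk" (len 7), cursors c1@7 c2@7, authorship .......
After op 2 (delete): buffer="lklft" (len 5), cursors c1@5 c2@5, authorship .....
After op 3 (add_cursor(1)): buffer="lklft" (len 5), cursors c3@1 c1@5 c2@5, authorship .....
After op 4 (move_right): buffer="lklft" (len 5), cursors c3@2 c1@5 c2@5, authorship .....
After op 5 (delete): buffer="ll" (len 2), cursors c3@1 c1@2 c2@2, authorship ..
After op 6 (move_right): buffer="ll" (len 2), cursors c1@2 c2@2 c3@2, authorship ..
After op 7 (insert('b')): buffer="llbbb" (len 5), cursors c1@5 c2@5 c3@5, authorship ..123
Authorship (.=original, N=cursor N): . . 1 2 3
Index 4: author = 3

Answer: cursor 3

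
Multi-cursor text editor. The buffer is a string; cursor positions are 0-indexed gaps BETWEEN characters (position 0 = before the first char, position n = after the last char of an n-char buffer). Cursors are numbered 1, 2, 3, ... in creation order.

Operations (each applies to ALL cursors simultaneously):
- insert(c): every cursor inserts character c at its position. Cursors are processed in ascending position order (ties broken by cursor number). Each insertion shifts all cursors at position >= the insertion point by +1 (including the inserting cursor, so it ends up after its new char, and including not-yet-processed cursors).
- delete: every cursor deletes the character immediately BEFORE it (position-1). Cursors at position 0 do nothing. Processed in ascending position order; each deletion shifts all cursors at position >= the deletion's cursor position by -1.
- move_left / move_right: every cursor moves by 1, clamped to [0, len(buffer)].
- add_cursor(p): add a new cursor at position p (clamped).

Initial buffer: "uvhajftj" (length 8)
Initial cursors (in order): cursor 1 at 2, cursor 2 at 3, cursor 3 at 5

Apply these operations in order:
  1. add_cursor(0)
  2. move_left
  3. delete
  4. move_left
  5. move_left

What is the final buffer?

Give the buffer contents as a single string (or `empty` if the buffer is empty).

After op 1 (add_cursor(0)): buffer="uvhajftj" (len 8), cursors c4@0 c1@2 c2@3 c3@5, authorship ........
After op 2 (move_left): buffer="uvhajftj" (len 8), cursors c4@0 c1@1 c2@2 c3@4, authorship ........
After op 3 (delete): buffer="hjftj" (len 5), cursors c1@0 c2@0 c4@0 c3@1, authorship .....
After op 4 (move_left): buffer="hjftj" (len 5), cursors c1@0 c2@0 c3@0 c4@0, authorship .....
After op 5 (move_left): buffer="hjftj" (len 5), cursors c1@0 c2@0 c3@0 c4@0, authorship .....

Answer: hjftj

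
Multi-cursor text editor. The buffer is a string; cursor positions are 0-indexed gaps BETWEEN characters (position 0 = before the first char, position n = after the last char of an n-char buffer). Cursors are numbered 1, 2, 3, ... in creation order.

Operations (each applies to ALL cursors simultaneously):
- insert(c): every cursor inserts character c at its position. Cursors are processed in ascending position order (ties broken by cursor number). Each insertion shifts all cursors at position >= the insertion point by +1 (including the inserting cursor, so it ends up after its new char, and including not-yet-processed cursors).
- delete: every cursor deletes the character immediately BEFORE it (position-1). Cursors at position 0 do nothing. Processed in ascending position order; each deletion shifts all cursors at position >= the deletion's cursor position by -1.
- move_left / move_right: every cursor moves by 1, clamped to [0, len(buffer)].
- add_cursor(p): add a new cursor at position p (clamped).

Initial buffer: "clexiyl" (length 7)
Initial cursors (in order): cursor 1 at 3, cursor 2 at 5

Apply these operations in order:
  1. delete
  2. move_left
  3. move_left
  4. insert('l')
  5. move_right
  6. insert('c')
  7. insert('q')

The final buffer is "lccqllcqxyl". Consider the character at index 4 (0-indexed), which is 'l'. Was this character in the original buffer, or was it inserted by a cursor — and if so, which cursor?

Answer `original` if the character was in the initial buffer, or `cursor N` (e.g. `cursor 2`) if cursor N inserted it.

Answer: cursor 2

Derivation:
After op 1 (delete): buffer="clxyl" (len 5), cursors c1@2 c2@3, authorship .....
After op 2 (move_left): buffer="clxyl" (len 5), cursors c1@1 c2@2, authorship .....
After op 3 (move_left): buffer="clxyl" (len 5), cursors c1@0 c2@1, authorship .....
After op 4 (insert('l')): buffer="lcllxyl" (len 7), cursors c1@1 c2@3, authorship 1.2....
After op 5 (move_right): buffer="lcllxyl" (len 7), cursors c1@2 c2@4, authorship 1.2....
After op 6 (insert('c')): buffer="lccllcxyl" (len 9), cursors c1@3 c2@6, authorship 1.12.2...
After op 7 (insert('q')): buffer="lccqllcqxyl" (len 11), cursors c1@4 c2@8, authorship 1.112.22...
Authorship (.=original, N=cursor N): 1 . 1 1 2 . 2 2 . . .
Index 4: author = 2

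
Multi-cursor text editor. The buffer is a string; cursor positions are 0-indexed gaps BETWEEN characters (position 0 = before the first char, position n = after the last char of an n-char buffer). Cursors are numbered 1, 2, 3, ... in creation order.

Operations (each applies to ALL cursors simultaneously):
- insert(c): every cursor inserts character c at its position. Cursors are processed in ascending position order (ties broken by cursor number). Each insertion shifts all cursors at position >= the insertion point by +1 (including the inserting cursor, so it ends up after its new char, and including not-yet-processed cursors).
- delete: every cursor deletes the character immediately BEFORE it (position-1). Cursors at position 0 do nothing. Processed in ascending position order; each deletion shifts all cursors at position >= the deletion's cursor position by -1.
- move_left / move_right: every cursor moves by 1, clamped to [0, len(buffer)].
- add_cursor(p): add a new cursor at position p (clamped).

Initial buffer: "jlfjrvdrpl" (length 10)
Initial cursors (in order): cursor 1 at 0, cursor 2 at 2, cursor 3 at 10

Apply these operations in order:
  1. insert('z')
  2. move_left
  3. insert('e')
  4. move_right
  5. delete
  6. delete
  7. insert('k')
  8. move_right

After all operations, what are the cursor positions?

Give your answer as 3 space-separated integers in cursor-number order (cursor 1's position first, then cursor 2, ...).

After op 1 (insert('z')): buffer="zjlzfjrvdrplz" (len 13), cursors c1@1 c2@4 c3@13, authorship 1..2........3
After op 2 (move_left): buffer="zjlzfjrvdrplz" (len 13), cursors c1@0 c2@3 c3@12, authorship 1..2........3
After op 3 (insert('e')): buffer="ezjlezfjrvdrplez" (len 16), cursors c1@1 c2@5 c3@15, authorship 11..22........33
After op 4 (move_right): buffer="ezjlezfjrvdrplez" (len 16), cursors c1@2 c2@6 c3@16, authorship 11..22........33
After op 5 (delete): buffer="ejlefjrvdrple" (len 13), cursors c1@1 c2@4 c3@13, authorship 1..2........3
After op 6 (delete): buffer="jlfjrvdrpl" (len 10), cursors c1@0 c2@2 c3@10, authorship ..........
After op 7 (insert('k')): buffer="kjlkfjrvdrplk" (len 13), cursors c1@1 c2@4 c3@13, authorship 1..2........3
After op 8 (move_right): buffer="kjlkfjrvdrplk" (len 13), cursors c1@2 c2@5 c3@13, authorship 1..2........3

Answer: 2 5 13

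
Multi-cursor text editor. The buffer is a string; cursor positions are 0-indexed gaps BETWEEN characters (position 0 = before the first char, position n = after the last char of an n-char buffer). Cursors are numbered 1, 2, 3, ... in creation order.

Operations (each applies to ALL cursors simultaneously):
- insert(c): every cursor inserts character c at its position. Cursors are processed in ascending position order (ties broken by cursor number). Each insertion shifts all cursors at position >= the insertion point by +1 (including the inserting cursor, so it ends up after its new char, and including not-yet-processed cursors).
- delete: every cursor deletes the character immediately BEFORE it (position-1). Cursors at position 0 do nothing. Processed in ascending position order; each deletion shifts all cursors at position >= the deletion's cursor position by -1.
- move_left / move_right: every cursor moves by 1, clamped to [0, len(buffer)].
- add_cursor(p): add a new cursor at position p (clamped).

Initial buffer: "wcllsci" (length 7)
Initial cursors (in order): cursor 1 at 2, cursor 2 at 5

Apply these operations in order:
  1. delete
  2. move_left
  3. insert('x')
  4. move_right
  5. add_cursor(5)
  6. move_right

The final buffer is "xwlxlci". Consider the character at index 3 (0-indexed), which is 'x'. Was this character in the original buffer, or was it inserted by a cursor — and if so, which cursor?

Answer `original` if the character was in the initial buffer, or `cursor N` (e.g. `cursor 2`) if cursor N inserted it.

Answer: cursor 2

Derivation:
After op 1 (delete): buffer="wllci" (len 5), cursors c1@1 c2@3, authorship .....
After op 2 (move_left): buffer="wllci" (len 5), cursors c1@0 c2@2, authorship .....
After op 3 (insert('x')): buffer="xwlxlci" (len 7), cursors c1@1 c2@4, authorship 1..2...
After op 4 (move_right): buffer="xwlxlci" (len 7), cursors c1@2 c2@5, authorship 1..2...
After op 5 (add_cursor(5)): buffer="xwlxlci" (len 7), cursors c1@2 c2@5 c3@5, authorship 1..2...
After op 6 (move_right): buffer="xwlxlci" (len 7), cursors c1@3 c2@6 c3@6, authorship 1..2...
Authorship (.=original, N=cursor N): 1 . . 2 . . .
Index 3: author = 2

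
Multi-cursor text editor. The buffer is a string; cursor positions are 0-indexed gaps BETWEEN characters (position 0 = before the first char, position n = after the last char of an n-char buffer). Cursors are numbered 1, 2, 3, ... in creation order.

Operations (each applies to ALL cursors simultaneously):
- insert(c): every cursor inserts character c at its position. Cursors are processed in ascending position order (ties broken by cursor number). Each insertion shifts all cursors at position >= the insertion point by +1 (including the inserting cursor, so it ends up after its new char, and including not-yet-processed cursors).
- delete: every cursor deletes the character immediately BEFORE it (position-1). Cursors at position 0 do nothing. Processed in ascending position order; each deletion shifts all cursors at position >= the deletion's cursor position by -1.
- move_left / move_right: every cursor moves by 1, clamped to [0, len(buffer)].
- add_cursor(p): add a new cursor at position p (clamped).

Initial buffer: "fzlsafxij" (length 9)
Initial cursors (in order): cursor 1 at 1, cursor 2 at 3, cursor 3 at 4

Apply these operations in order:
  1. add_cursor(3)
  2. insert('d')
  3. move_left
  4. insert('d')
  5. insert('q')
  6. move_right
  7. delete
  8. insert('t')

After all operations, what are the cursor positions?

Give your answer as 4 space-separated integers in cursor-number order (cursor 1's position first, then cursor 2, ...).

After op 1 (add_cursor(3)): buffer="fzlsafxij" (len 9), cursors c1@1 c2@3 c4@3 c3@4, authorship .........
After op 2 (insert('d')): buffer="fdzlddsdafxij" (len 13), cursors c1@2 c2@6 c4@6 c3@8, authorship .1..24.3.....
After op 3 (move_left): buffer="fdzlddsdafxij" (len 13), cursors c1@1 c2@5 c4@5 c3@7, authorship .1..24.3.....
After op 4 (insert('d')): buffer="fddzlddddsddafxij" (len 17), cursors c1@2 c2@8 c4@8 c3@11, authorship .11..2244.33.....
After op 5 (insert('q')): buffer="fdqdzldddqqdsdqdafxij" (len 21), cursors c1@3 c2@11 c4@11 c3@15, authorship .111..224244.333.....
After op 6 (move_right): buffer="fdqdzldddqqdsdqdafxij" (len 21), cursors c1@4 c2@12 c4@12 c3@16, authorship .111..224244.333.....
After op 7 (delete): buffer="fdqzldddqsdqafxij" (len 17), cursors c1@3 c2@9 c4@9 c3@12, authorship .11..2242.33.....
After op 8 (insert('t')): buffer="fdqtzldddqttsdqtafxij" (len 21), cursors c1@4 c2@12 c4@12 c3@16, authorship .111..224224.333.....

Answer: 4 12 16 12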